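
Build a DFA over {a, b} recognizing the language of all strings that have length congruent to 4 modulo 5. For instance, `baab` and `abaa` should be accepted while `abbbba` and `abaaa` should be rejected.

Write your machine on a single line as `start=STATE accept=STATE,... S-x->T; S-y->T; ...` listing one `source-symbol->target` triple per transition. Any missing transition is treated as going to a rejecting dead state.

Only the length mod 5 matters, so use a 5-cycle: from any state, every input symbol moves to the next state, wrapping q4 back to q0. Mark q4 accepting.
With 5 states:
        a   b  
>  q0   q1  q1 
   q1   q2  q2 
   q2   q3  q3 
   q3   q4  q4 
 * q4   q0  q0 
(> = start, * = accepting)

start=q0; accept=q4; q0-a->q1; q0-b->q1; q1-a->q2; q1-b->q2; q2-a->q3; q2-b->q3; q3-a->q4; q3-b->q4; q4-a->q0; q4-b->q0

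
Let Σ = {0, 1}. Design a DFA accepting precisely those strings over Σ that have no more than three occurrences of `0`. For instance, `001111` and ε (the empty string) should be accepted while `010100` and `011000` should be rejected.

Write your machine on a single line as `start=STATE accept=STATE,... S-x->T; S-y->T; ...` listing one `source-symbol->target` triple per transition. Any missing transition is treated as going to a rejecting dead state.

start=q0; accept=q0,q1,q2,q3; q0-0->q1; q0-1->q0; q1-0->q2; q1-1->q1; q2-0->q3; q2-1->q2; q3-0->q4; q3-1->q3; q4-0->q4; q4-1->q4

Only the number of `0`s matters, and only up to 4. Make a chain q0 → q1 → q2 → q3 → q4 advanced by each `0` (with q4 absorbing); every other symbol self-loops. The accepting set is {q0, q1, q2, q3}.
A 5-state machine:
        0   1  
>* q0   q1  q0 
 * q1   q2  q1 
 * q2   q3  q2 
 * q3   q4  q3 
   q4   q4  q4 
(> = start, * = accepting)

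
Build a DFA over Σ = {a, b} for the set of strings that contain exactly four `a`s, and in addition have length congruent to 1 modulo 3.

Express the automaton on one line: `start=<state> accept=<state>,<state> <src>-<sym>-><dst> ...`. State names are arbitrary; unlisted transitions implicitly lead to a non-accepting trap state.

Build one automaton per condition and run them in lockstep. The first has 6 states tracking the count of `a`s, saturating at 5; the second has 3 states tracking the input length modulo 3. A product state is a pair (one from each), accepting exactly when both do.
An 18-state machine:
          a    b  
>  S0     S1   S2 
   S1     S3   S4 
   S2     S4   S5 
   S3     S6   S7 
   S4     S7   S8 
   S5     S8   S0 
   S6     S9  S10 
   S7    S10  S11 
   S8    S11   S1 
 * S9    S12  S13 
   S10   S13  S14 
   S11   S14   S3 
   S12   S15  S15 
   S13   S15  S16 
   S14   S16   S6 
   S15   S17  S17 
   S16   S17   S9 
   S17   S12  S12 
(> = start, * = accepting)

start=S0 accept=S9 S0-a->S1 S0-b->S2 S1-a->S3 S1-b->S4 S2-a->S4 S2-b->S5 S3-a->S6 S3-b->S7 S4-a->S7 S4-b->S8 S5-a->S8 S5-b->S0 S6-a->S9 S6-b->S10 S7-a->S10 S7-b->S11 S8-a->S11 S8-b->S1 S9-a->S12 S9-b->S13 S10-a->S13 S10-b->S14 S11-a->S14 S11-b->S3 S12-a->S15 S12-b->S15 S13-a->S15 S13-b->S16 S14-a->S16 S14-b->S6 S15-a->S17 S15-b->S17 S16-a->S17 S16-b->S9 S17-a->S12 S17-b->S12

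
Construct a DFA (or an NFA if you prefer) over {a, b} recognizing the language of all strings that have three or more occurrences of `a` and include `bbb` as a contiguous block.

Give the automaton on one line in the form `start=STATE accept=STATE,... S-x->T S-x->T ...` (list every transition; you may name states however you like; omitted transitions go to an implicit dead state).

start=s0 accept=s15 s0-a->s1 s0-b->s2 s1-a->s3 s1-b->s4 s2-a->s1 s2-b->s5 s3-a->s6 s3-b->s7 s4-a->s3 s4-b->s8 s5-a->s1 s5-b->s9 s6-a->s6 s6-b->s10 s7-a->s6 s7-b->s11 s8-a->s3 s8-b->s12 s9-a->s12 s9-b->s9 s10-a->s6 s10-b->s13 s11-a->s6 s11-b->s14 s12-a->s14 s12-b->s12 s13-a->s6 s13-b->s15 s14-a->s15 s14-b->s14 s15-a->s15 s15-b->s15

Build one automaton per condition and run them in lockstep. The first has 5 states tracking the count of `a`s, saturating at 4; the second has 4 states tracking whether and how much of `bbb` has been seen. A product state is a pair (one from each), accepting exactly when both do. After merging equivalent states the machine shrinks.
          a    b  
>  s0     s1   s2 
   s1     s3   s4 
   s2     s1   s5 
   s3     s6   s7 
   s4     s3   s8 
   s5     s1   s9 
   s6     s6  s10 
   s7     s6  s11 
   s8     s3  s12 
   s9    s12   s9 
   s10    s6  s13 
   s11    s6  s14 
   s12   s14  s12 
   s13    s6  s15 
   s14   s15  s14 
 * s15   s15  s15 
(> = start, * = accepting)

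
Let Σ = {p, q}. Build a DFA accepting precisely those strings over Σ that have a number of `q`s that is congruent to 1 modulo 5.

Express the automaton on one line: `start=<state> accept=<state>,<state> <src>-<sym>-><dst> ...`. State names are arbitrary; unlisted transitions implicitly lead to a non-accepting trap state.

start=S0 accept=S1 S0-p->S0 S0-q->S1 S1-p->S1 S1-q->S2 S2-p->S2 S2-q->S3 S3-p->S3 S3-q->S4 S4-p->S4 S4-q->S0

The only thing that matters is how many `q`s have appeared, reduced mod 5. Use one state per residue: S0 for 0, …, S4 for 4. Reading `q` moves to the next residue; anything else stays put. S1 is accepting.
        p   q  
>  S0   S0  S1 
 * S1   S1  S2 
   S2   S2  S3 
   S3   S3  S4 
   S4   S4  S0 
(> = start, * = accepting)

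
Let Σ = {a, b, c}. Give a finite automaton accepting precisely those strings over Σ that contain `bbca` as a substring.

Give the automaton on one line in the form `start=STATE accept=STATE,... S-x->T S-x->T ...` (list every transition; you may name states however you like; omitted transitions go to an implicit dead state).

start=q0 accept=q4 q0-a->q0 q0-b->q1 q0-c->q0 q1-a->q0 q1-b->q2 q1-c->q0 q2-a->q0 q2-b->q2 q2-c->q3 q3-a->q4 q3-b->q1 q3-c->q0 q4-a->q4 q4-b->q4 q4-c->q4

States q0..q3 record the length of the longest prefix of `bbca` that matches the current input suffix. Reaching q4 means `bbca` has been seen, and we stay there forever. Accept from q4.
5 states suffice.
        a   b   c  
>  q0   q0  q1  q0 
   q1   q0  q2  q0 
   q2   q0  q2  q3 
   q3   q4  q1  q0 
 * q4   q4  q4  q4 
(> = start, * = accepting)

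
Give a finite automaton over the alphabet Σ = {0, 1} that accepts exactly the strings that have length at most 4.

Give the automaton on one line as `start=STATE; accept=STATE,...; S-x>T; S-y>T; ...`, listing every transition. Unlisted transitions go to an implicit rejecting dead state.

start=q0; accept=q0,q1,q2,q3,q4; q0-0>q1; q0-1>q1; q1-0>q2; q1-1>q2; q2-0>q3; q2-1>q3; q3-0>q4; q3-1>q4; q4-0>q5; q4-1>q5; q5-0>q5; q5-1>q5

Count input length up to 5: every symbol moves from q0 toward q5, which means 'more than 4' and absorbs. Accept from {q0, q1, q2, q3, q4}.
A 6-state machine:
        0   1  
>* q0   q1  q1 
 * q1   q2  q2 
 * q2   q3  q3 
 * q3   q4  q4 
 * q4   q5  q5 
   q5   q5  q5 
(> = start, * = accepting)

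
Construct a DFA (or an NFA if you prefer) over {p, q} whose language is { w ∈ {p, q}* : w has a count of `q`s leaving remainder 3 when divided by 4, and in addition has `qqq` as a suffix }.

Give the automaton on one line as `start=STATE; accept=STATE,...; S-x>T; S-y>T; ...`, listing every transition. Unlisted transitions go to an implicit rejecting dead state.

start=A; accept=F; A-p>A; A-q>B; B-p>C; B-q>D; C-p>C; C-q>E; D-p>E; D-q>F; E-p>E; E-q>G; F-p>G; F-q>A; G-p>G; G-q>A

Build one automaton per condition and run them in lockstep. The first has 4 states tracking the count of `q`s modulo 4; the second has 4 states tracking how much of the suffix `qqq` has currently been matched. A product state is a pair (one from each), accepting exactly when both do. Minimizing collapses redundant product states.
       p  q 
>  A   A  B 
   B   C  D 
   C   C  E 
   D   E  F 
   E   E  G 
 * F   G  A 
   G   G  A 
(> = start, * = accepting)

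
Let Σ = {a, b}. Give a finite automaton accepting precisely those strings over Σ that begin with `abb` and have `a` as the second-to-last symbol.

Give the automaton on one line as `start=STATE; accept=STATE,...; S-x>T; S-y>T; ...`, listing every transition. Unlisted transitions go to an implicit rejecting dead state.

Handle the two conditions separately and then intersect. One (5 states) tracks whether the input so far still matches the prefix `abb`; the other (7 states) tracks the last 2 symbols read. Each combined state is a pair, one component from each; accept when both components accept. Equivalent product states are then merged.
With 8 states:
        a   b  
>  q0   q1  q2 
   q1   q2  q3 
   q2   q2  q2 
   q3   q2  q4 
   q4   q5  q4 
   q5   q6  q7 
 * q6   q6  q7 
 * q7   q5  q4 
(> = start, * = accepting)

start=q0; accept=q6,q7; q0-a>q1; q0-b>q2; q1-a>q2; q1-b>q3; q2-a>q2; q2-b>q2; q3-a>q2; q3-b>q4; q4-a>q5; q4-b>q4; q5-a>q6; q5-b>q7; q6-a>q6; q6-b>q7; q7-a>q5; q7-b>q4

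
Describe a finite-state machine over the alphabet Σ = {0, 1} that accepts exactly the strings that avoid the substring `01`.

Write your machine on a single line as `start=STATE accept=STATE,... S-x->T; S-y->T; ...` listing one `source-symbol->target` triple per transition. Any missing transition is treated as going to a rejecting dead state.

Track partial matches of the forbidden pattern `01`. State q2 is a dead state reached once `01` has occurred; every other state accepts. q0 means no part of `01` is currently matched.
        0   1  
>* q0   q1  q0 
 * q1   q1  q2 
   q2   q2  q2 
(> = start, * = accepting)

start=q0; accept=q0,q1; q0-0->q1; q0-1->q0; q1-0->q1; q1-1->q2; q2-0->q2; q2-1->q2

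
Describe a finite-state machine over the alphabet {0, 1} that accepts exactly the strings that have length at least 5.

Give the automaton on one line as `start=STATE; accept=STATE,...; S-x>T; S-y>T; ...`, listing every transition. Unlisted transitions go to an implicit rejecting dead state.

start=A; accept=F,G; A-0>B; A-1>B; B-0>C; B-1>C; C-0>D; C-1>D; D-0>E; D-1>E; E-0>F; E-1>F; F-0>G; F-1>G; G-0>G; G-1>G

We only need to distinguish lengths 0, 1, …, 5, and '>5'. Chain A → B → C → D → E → F → G on every symbol, with G looping. Accepting states: {F, G}.
       0  1 
>  A   B  B 
   B   C  C 
   C   D  D 
   D   E  E 
   E   F  F 
 * F   G  G 
 * G   G  G 
(> = start, * = accepting)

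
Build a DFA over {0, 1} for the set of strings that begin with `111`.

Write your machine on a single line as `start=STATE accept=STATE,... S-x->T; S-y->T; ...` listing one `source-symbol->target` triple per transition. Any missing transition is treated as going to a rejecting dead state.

start=s0; accept=s3; s0-0->s4; s0-1->s1; s1-0->s4; s1-1->s2; s2-0->s4; s2-1->s3; s3-0->s3; s3-1->s3; s4-0->s4; s4-1->s4

Walk along `111` while the input agrees: from s0 take `1` to s1, and so on. Any deviation drops to the rejecting sink s4. Once s3 is reached the prefix is confirmed and every continuation is accepted.
With 5 states:
        0   1  
>  s0   s4  s1 
   s1   s4  s2 
   s2   s4  s3 
 * s3   s3  s3 
   s4   s4  s4 
(> = start, * = accepting)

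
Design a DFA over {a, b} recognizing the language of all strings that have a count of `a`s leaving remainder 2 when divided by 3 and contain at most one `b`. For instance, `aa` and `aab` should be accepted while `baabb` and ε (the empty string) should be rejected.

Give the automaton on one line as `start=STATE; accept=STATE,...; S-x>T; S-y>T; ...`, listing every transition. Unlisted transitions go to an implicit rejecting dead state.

start=q0; accept=q3,q6; q0-a>q1; q0-b>q2; q1-a>q3; q1-b>q4; q2-a>q4; q2-b>q5; q3-a>q0; q3-b>q6; q4-a>q6; q4-b>q5; q5-a>q5; q5-b>q5; q6-a>q2; q6-b>q5

Handle the two conditions separately and then intersect. One (3 states) tracks the count of `a`s modulo 3; the other (3 states) tracks the count of `b`s, saturating at 2. Each combined state is a pair, one component from each; accept when both components accept. After merging equivalent states the machine shrinks.
        a   b  
>  q0   q1  q2 
   q1   q3  q4 
   q2   q4  q5 
 * q3   q0  q6 
   q4   q6  q5 
   q5   q5  q5 
 * q6   q2  q5 
(> = start, * = accepting)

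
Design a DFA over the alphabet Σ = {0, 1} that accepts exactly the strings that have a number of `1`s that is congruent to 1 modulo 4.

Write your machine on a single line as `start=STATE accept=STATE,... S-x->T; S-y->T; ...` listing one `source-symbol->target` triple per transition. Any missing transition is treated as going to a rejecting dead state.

Keep the running count of `1`s modulo 4: each `1` advances along the cycle A → B → C → D → A while other symbols loop. Accept at B.
4 states suffice.
       0  1 
>  A   A  B 
 * B   B  C 
   C   C  D 
   D   D  A 
(> = start, * = accepting)

start=A; accept=B; A-0->A; A-1->B; B-0->B; B-1->C; C-0->C; C-1->D; D-0->D; D-1->A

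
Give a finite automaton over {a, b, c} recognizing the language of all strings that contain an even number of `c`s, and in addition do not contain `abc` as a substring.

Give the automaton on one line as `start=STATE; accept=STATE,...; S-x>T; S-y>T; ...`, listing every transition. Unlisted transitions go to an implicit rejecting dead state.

start=s0; accept=s0,s1,s3; s0-a>s1; s0-b>s0; s0-c>s2; s1-a>s1; s1-b>s3; s1-c>s2; s2-a>s4; s2-b>s2; s2-c>s0; s3-a>s1; s3-b>s0; s3-c>s5; s4-a>s4; s4-b>s6; s4-c>s0; s5-a>s5; s5-b>s5; s5-c>s5; s6-a>s4; s6-b>s2; s6-c>s5

Run two small machines in parallel and take their product. The first has 2 states tracking the count of `c`s modulo 2; the second has 4 states tracking partial matches of the forbidden pattern `abc`. A product state is a pair (one from each), accepting exactly when both do. After merging equivalent states the machine shrinks.
        a   b   c  
>* s0   s1  s0  s2 
 * s1   s1  s3  s2 
   s2   s4  s2  s0 
 * s3   s1  s0  s5 
   s4   s4  s6  s0 
   s5   s5  s5  s5 
   s6   s4  s2  s5 
(> = start, * = accepting)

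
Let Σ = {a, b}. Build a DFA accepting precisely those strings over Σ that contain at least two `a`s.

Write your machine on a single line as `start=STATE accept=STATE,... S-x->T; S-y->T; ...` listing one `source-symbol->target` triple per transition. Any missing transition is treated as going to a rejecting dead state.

start=q0; accept=q2,q3; q0-a->q1; q0-b->q0; q1-a->q2; q1-b->q1; q2-a->q3; q2-b->q2; q3-a->q3; q3-b->q3

Only the number of `a`s matters, and only up to 3. Make a chain q0 → q1 → q2 → q3 advanced by each `a` (with q3 absorbing); every other symbol self-loops. The accepting set is {q2, q3}.
A 4-state machine:
        a   b  
>  q0   q1  q0 
   q1   q2  q1 
 * q2   q3  q2 
 * q3   q3  q3 
(> = start, * = accepting)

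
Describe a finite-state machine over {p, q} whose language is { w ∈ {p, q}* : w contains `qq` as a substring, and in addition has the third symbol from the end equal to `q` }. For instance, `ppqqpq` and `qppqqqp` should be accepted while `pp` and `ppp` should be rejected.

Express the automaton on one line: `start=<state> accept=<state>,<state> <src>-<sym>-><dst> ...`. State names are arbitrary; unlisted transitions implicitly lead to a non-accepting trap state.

Build one automaton per condition and run them in lockstep. One (3 states) tracks whether and how much of `qq` has been seen; the other (15 states) tracks the last 3 symbols read. Each combined state is a pair, one component from each; accept when both components accept.
A 20-state machine:
          p    q  
>  S0     S1   S2 
   S1     S3   S4 
   S2     S5   S6 
   S3     S7   S8 
   S4     S9  S10 
   S5    S11  S12 
   S6    S13  S14 
   S7     S7   S8 
   S8     S9  S10 
   S9    S11  S12 
   S10   S13  S14 
   S11    S7   S8 
   S12    S9  S10 
 * S13   S15  S16 
 * S14   S13  S14 
 * S15   S17  S18 
 * S16   S19  S10 
   S17   S17  S18 
   S18   S19  S10 
   S19   S15  S16 
(> = start, * = accepting)

start=S0 accept=S13,S14,S15,S16 S0-p->S1 S0-q->S2 S1-p->S3 S1-q->S4 S2-p->S5 S2-q->S6 S3-p->S7 S3-q->S8 S4-p->S9 S4-q->S10 S5-p->S11 S5-q->S12 S6-p->S13 S6-q->S14 S7-p->S7 S7-q->S8 S8-p->S9 S8-q->S10 S9-p->S11 S9-q->S12 S10-p->S13 S10-q->S14 S11-p->S7 S11-q->S8 S12-p->S9 S12-q->S10 S13-p->S15 S13-q->S16 S14-p->S13 S14-q->S14 S15-p->S17 S15-q->S18 S16-p->S19 S16-q->S10 S17-p->S17 S17-q->S18 S18-p->S19 S18-q->S10 S19-p->S15 S19-q->S16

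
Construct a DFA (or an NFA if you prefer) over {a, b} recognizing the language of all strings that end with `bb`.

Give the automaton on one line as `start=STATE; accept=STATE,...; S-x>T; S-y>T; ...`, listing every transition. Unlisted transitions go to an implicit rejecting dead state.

Remember how much of `bb` the current input suffix matches. State S0 means no match yet; S1 means the last symbol is `b`; S2 means the last 2 symbols are `bb`. Only S2 accepts. On a mismatch, fall back to the longest proper suffix that is still a prefix of `bb`.
With 3 states:
        a   b  
>  S0   S0  S1 
   S1   S0  S2 
 * S2   S0  S2 
(> = start, * = accepting)

start=S0; accept=S2; S0-a>S0; S0-b>S1; S1-a>S0; S1-b>S2; S2-a>S0; S2-b>S2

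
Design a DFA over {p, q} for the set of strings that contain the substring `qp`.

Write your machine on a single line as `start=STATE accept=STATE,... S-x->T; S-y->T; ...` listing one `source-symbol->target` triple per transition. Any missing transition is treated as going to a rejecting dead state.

start=S0; accept=S2; S0-p->S0; S0-q->S1; S1-p->S2; S1-q->S1; S2-p->S2; S2-q->S2

Track how much of `qp` has been matched so far: state S0 is no progress, S2 is the absorbing accept state reached once `qp` has occurred. Intermediate states record partial matches; on a mismatch, fall back to the longest reusable overlap.
3 states suffice.
        p   q  
>  S0   S0  S1 
   S1   S2  S1 
 * S2   S2  S2 
(> = start, * = accepting)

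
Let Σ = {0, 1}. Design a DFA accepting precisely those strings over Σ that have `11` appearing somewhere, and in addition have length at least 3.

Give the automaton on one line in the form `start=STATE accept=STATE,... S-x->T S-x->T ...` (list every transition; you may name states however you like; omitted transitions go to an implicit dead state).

Build one automaton per condition and run them in lockstep. The first has 3 states tracking whether and how much of `11` has been seen; the second has 5 states tracking the input length, saturating at 4. A product state is a pair (one from each), accepting exactly when both do.
          0    1  
>  q0     q1   q2 
   q1     q3   q4 
   q2     q3   q5 
   q3     q6   q7 
   q4     q6   q8 
   q5     q8   q8 
   q6     q9  q10 
   q7     q9  q11 
 * q8    q11  q11 
   q9     q9  q10 
   q10    q9  q11 
 * q11   q11  q11 
(> = start, * = accepting)

start=q0 accept=q8,q11 q0-0->q1 q0-1->q2 q1-0->q3 q1-1->q4 q2-0->q3 q2-1->q5 q3-0->q6 q3-1->q7 q4-0->q6 q4-1->q8 q5-0->q8 q5-1->q8 q6-0->q9 q6-1->q10 q7-0->q9 q7-1->q11 q8-0->q11 q8-1->q11 q9-0->q9 q9-1->q10 q10-0->q9 q10-1->q11 q11-0->q11 q11-1->q11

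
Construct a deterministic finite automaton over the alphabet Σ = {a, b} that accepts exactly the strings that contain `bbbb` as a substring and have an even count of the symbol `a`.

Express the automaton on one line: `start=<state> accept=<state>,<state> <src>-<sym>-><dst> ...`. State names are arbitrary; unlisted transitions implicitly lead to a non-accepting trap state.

start=s0 accept=s8 s0-a->s1 s0-b->s2 s1-a->s0 s1-b->s3 s2-a->s1 s2-b->s4 s3-a->s0 s3-b->s5 s4-a->s1 s4-b->s6 s5-a->s0 s5-b->s7 s6-a->s1 s6-b->s8 s7-a->s0 s7-b->s9 s8-a->s9 s8-b->s8 s9-a->s8 s9-b->s9

Handle the two conditions separately and then intersect. One (5 states) tracks whether and how much of `bbbb` has been seen; the other (2 states) tracks the count of `a`s modulo 2. Each combined state is a pair, one component from each; accept when both components accept.
A 10-state machine:
        a   b  
>  s0   s1  s2 
   s1   s0  s3 
   s2   s1  s4 
   s3   s0  s5 
   s4   s1  s6 
   s5   s0  s7 
   s6   s1  s8 
   s7   s0  s9 
 * s8   s9  s8 
   s9   s8  s9 
(> = start, * = accepting)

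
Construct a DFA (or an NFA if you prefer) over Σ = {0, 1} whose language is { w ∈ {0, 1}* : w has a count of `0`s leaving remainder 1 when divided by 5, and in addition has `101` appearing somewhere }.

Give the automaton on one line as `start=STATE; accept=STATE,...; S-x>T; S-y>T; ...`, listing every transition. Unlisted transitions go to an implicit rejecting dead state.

start=S0; accept=S9; S0-0>S1; S0-1>S2; S1-0>S3; S1-1>S4; S2-0>S5; S2-1>S2; S3-0>S6; S3-1>S7; S4-0>S8; S4-1>S4; S5-0>S3; S5-1>S9; S6-0>S10; S6-1>S11; S7-0>S12; S7-1>S7; S8-0>S6; S8-1>S13; S9-0>S13; S9-1>S9; S10-0>S0; S10-1>S14; S11-0>S15; S11-1>S11; S12-0>S10; S12-1>S16; S13-0>S16; S13-1>S13; S14-0>S17; S14-1>S14; S15-0>S0; S15-1>S18; S16-0>S18; S16-1>S16; S17-0>S1; S17-1>S19; S18-0>S19; S18-1>S18; S19-0>S9; S19-1>S19

Build one automaton per condition and run them in lockstep. One (5 states) tracks the count of `0`s modulo 5; the other (4 states) tracks whether and how much of `101` has been seen. Each combined state is a pair, one component from each; accept when both components accept.
20 states suffice.
          0    1  
>  S0     S1   S2 
   S1     S3   S4 
   S2     S5   S2 
   S3     S6   S7 
   S4     S8   S4 
   S5     S3   S9 
   S6    S10  S11 
   S7    S12   S7 
   S8     S6  S13 
 * S9    S13   S9 
   S10    S0  S14 
   S11   S15  S11 
   S12   S10  S16 
   S13   S16  S13 
   S14   S17  S14 
   S15    S0  S18 
   S16   S18  S16 
   S17    S1  S19 
   S18   S19  S18 
   S19    S9  S19 
(> = start, * = accepting)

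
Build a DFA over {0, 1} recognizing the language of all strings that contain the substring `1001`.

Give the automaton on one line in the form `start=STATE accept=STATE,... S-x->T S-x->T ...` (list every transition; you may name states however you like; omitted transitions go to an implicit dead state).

start=s0 accept=s4 s0-0->s0 s0-1->s1 s1-0->s2 s1-1->s1 s2-0->s3 s2-1->s1 s3-0->s0 s3-1->s4 s4-0->s4 s4-1->s4

Track how much of `1001` has been matched so far: state s0 is no progress, s4 is the absorbing accept state reached once `1001` has occurred. Intermediate states record partial matches; on a mismatch, fall back to the longest reusable overlap.
5 states suffice.
        0   1  
>  s0   s0  s1 
   s1   s2  s1 
   s2   s3  s1 
   s3   s0  s4 
 * s4   s4  s4 
(> = start, * = accepting)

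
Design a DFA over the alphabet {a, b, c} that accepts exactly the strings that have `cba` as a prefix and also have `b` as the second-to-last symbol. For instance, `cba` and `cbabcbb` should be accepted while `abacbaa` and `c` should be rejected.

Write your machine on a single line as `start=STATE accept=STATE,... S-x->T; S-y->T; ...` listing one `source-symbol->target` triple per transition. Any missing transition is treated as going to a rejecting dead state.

Handle the two conditions separately and then intersect. One (5 states) tracks whether the input so far still matches the prefix `cba`; the other (13 states) tracks the last 2 symbols read. Each combined state is a pair, one component from each; accept when both components accept.
          a    b    c  
>  S0     S1   S2   S3 
   S1     S4   S5   S6 
   S2     S7   S8   S9 
   S3    S10  S11  S12 
   S4     S4   S5   S6 
   S5     S7   S8   S9 
   S6    S10  S13  S12 
   S7     S4   S5   S6 
   S8     S7   S8   S9 
   S9    S10  S13  S12 
   S10    S4   S5   S6 
   S11   S14   S8   S9 
   S12   S10  S13  S12 
   S13    S7   S8   S9 
 * S14   S15  S16  S17 
   S15   S15  S16  S17 
   S16   S14  S18  S19 
   S17   S20  S21  S22 
 * S18   S14  S18  S19 
 * S19   S20  S21  S22 
   S20   S15  S16  S17 
   S21   S14  S18  S19 
   S22   S20  S21  S22 
(> = start, * = accepting)

start=S0; accept=S14,S18,S19; S0-a->S1; S0-b->S2; S0-c->S3; S1-a->S4; S1-b->S5; S1-c->S6; S2-a->S7; S2-b->S8; S2-c->S9; S3-a->S10; S3-b->S11; S3-c->S12; S4-a->S4; S4-b->S5; S4-c->S6; S5-a->S7; S5-b->S8; S5-c->S9; S6-a->S10; S6-b->S13; S6-c->S12; S7-a->S4; S7-b->S5; S7-c->S6; S8-a->S7; S8-b->S8; S8-c->S9; S9-a->S10; S9-b->S13; S9-c->S12; S10-a->S4; S10-b->S5; S10-c->S6; S11-a->S14; S11-b->S8; S11-c->S9; S12-a->S10; S12-b->S13; S12-c->S12; S13-a->S7; S13-b->S8; S13-c->S9; S14-a->S15; S14-b->S16; S14-c->S17; S15-a->S15; S15-b->S16; S15-c->S17; S16-a->S14; S16-b->S18; S16-c->S19; S17-a->S20; S17-b->S21; S17-c->S22; S18-a->S14; S18-b->S18; S18-c->S19; S19-a->S20; S19-b->S21; S19-c->S22; S20-a->S15; S20-b->S16; S20-c->S17; S21-a->S14; S21-b->S18; S21-c->S19; S22-a->S20; S22-b->S21; S22-c->S22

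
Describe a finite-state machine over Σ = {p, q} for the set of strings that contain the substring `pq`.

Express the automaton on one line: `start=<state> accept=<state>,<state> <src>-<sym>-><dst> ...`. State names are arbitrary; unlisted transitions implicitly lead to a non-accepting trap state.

States s0..s1 record the length of the longest prefix of `pq` that matches the current input suffix. Reaching s2 means `pq` has been seen, and we stay there forever. Accept from s2.
3 states suffice.
        p   q  
>  s0   s1  s0 
   s1   s1  s2 
 * s2   s2  s2 
(> = start, * = accepting)

start=s0 accept=s2 s0-p->s1 s0-q->s0 s1-p->s1 s1-q->s2 s2-p->s2 s2-q->s2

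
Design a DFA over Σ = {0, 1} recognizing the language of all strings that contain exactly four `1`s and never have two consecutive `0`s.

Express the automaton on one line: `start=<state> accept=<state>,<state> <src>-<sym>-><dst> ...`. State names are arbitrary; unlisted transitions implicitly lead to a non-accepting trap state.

start=q0 accept=q9,q10 q0-0->q1 q0-1->q2 q1-0->q3 q1-1->q2 q2-0->q4 q2-1->q5 q3-0->q3 q3-1->q3 q4-0->q3 q4-1->q5 q5-0->q6 q5-1->q7 q6-0->q3 q6-1->q7 q7-0->q8 q7-1->q9 q8-0->q3 q8-1->q9 q9-0->q10 q9-1->q3 q10-0->q3 q10-1->q3

Run two small machines in parallel and take their product. The first has 6 states tracking the count of `1`s, saturating at 5; the second has 3 states tracking partial matches of the forbidden pattern `00`. A product state is a pair (one from each), accepting exactly when both do. Minimizing collapses redundant product states.
11 states suffice.
          0    1  
>  q0     q1   q2 
   q1     q3   q2 
   q2     q4   q5 
   q3     q3   q3 
   q4     q3   q5 
   q5     q6   q7 
   q6     q3   q7 
   q7     q8   q9 
   q8     q3   q9 
 * q9    q10   q3 
 * q10    q3   q3 
(> = start, * = accepting)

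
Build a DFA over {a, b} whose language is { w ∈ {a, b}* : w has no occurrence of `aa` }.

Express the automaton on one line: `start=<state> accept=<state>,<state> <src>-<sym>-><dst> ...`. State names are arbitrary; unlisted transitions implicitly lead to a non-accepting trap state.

This is the complement of 'contains `aa`'. Use the same substring-matching states — S0 through S2 holding how much of `aa` has just been matched — but flip the accepting set: everything except the trap S2 accepts.
3 states suffice.
        a   b  
>* S0   S1  S0 
 * S1   S2  S0 
   S2   S2  S2 
(> = start, * = accepting)

start=S0 accept=S0,S1 S0-a->S1 S0-b->S0 S1-a->S2 S1-b->S0 S2-a->S2 S2-b->S2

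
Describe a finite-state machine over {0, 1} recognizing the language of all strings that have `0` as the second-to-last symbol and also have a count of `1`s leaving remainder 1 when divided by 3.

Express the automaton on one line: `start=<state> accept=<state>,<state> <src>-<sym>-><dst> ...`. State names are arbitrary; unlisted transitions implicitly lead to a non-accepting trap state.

Run two small machines in parallel and take their product. The first has 7 states tracking the last 2 symbols read; the second has 3 states tracking the count of `1`s modulo 3. A product state is a pair (one from each), accepting exactly when both do. Minimizing collapses redundant product states.
       0  1 
>  A   B  C 
   B   B  D 
   C   E  F 
 * D   E  F 
   E   G  F 
   F   F  A 
 * G   G  F 
(> = start, * = accepting)

start=A accept=D,G A-0->B A-1->C B-0->B B-1->D C-0->E C-1->F D-0->E D-1->F E-0->G E-1->F F-0->F F-1->A G-0->G G-1->F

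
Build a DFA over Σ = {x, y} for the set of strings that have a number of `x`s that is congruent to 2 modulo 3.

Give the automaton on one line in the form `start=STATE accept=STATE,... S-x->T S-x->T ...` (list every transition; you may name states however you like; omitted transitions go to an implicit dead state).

The only thing that matters is how many `x`s have appeared, reduced mod 3. Use one state per residue: q0 for 0, …, q2 for 2. Reading `x` moves to the next residue; anything else stays put. q2 is accepting.
3 states suffice.
        x   y  
>  q0   q1  q0 
   q1   q2  q1 
 * q2   q0  q2 
(> = start, * = accepting)

start=q0 accept=q2 q0-x->q1 q0-y->q0 q1-x->q2 q1-y->q1 q2-x->q0 q2-y->q2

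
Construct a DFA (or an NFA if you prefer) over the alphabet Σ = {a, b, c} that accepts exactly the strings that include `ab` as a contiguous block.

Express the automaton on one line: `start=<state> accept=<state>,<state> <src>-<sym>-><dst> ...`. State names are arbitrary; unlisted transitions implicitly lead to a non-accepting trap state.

start=q0 accept=q2 q0-a->q1 q0-b->q0 q0-c->q0 q1-a->q1 q1-b->q2 q1-c->q0 q2-a->q2 q2-b->q2 q2-c->q2

Track how much of `ab` has been matched so far: state q0 is no progress, q2 is the absorbing accept state reached once `ab` has occurred. Intermediate states record partial matches; on a mismatch, fall back to the longest reusable overlap.
A 3-state machine:
        a   b   c  
>  q0   q1  q0  q0 
   q1   q1  q2  q0 
 * q2   q2  q2  q2 
(> = start, * = accepting)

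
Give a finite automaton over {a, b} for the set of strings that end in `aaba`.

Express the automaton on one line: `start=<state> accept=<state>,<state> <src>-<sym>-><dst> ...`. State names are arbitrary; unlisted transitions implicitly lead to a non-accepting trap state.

Remember how much of `aaba` the current input suffix matches. State q0 means no match yet; q1 means the last symbol is `a`; q2 means the last 2 symbols are `aa`; q3 means the last 3 symbols are `aab`; q4 means the last 4 symbols are `aaba`. Only q4 accepts. On a mismatch, fall back to the longest proper suffix that is still a prefix of `aaba`.
        a   b  
>  q0   q1  q0 
   q1   q2  q0 
   q2   q2  q3 
   q3   q4  q0 
 * q4   q2  q0 
(> = start, * = accepting)

start=q0 accept=q4 q0-a->q1 q0-b->q0 q1-a->q2 q1-b->q0 q2-a->q2 q2-b->q3 q3-a->q4 q3-b->q0 q4-a->q2 q4-b->q0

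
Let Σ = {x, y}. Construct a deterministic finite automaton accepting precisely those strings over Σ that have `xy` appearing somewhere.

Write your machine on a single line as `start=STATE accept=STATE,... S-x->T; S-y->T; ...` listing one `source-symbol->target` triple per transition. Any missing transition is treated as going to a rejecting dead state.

start=q0; accept=q2; q0-x->q1; q0-y->q0; q1-x->q1; q1-y->q2; q2-x->q2; q2-y->q2

States q0..q1 record the length of the longest prefix of `xy` that matches the current input suffix. Reaching q2 means `xy` has been seen, and we stay there forever. Accept from q2.
With 3 states:
        x   y  
>  q0   q1  q0 
   q1   q1  q2 
 * q2   q2  q2 
(> = start, * = accepting)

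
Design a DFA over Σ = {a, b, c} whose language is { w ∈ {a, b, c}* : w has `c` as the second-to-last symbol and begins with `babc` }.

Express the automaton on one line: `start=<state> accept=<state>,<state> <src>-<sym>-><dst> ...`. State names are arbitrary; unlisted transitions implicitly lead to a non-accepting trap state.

start=s0 accept=s16,s17,s18 s0-a->s1 s0-b->s2 s0-c->s3 s1-a->s4 s1-b->s5 s1-c->s6 s2-a->s7 s2-b->s8 s2-c->s9 s3-a->s10 s3-b->s11 s3-c->s12 s4-a->s4 s4-b->s5 s4-c->s6 s5-a->s13 s5-b->s8 s5-c->s9 s6-a->s10 s6-b->s11 s6-c->s12 s7-a->s4 s7-b->s14 s7-c->s6 s8-a->s13 s8-b->s8 s8-c->s9 s9-a->s10 s9-b->s11 s9-c->s12 s10-a->s4 s10-b->s5 s10-c->s6 s11-a->s13 s11-b->s8 s11-c->s9 s12-a->s10 s12-b->s11 s12-c->s12 s13-a->s4 s13-b->s5 s13-c->s6 s14-a->s13 s14-b->s8 s14-c->s15 s15-a->s16 s15-b->s17 s15-c->s18 s16-a->s19 s16-b->s20 s16-c->s21 s17-a->s22 s17-b->s23 s17-c->s15 s18-a->s16 s18-b->s17 s18-c->s18 s19-a->s19 s19-b->s20 s19-c->s21 s20-a->s22 s20-b->s23 s20-c->s15 s21-a->s16 s21-b->s17 s21-c->s18 s22-a->s19 s22-b->s20 s22-c->s21 s23-a->s22 s23-b->s23 s23-c->s15

Run two small machines in parallel and take their product. One (13 states) tracks the last 2 symbols read; the other (6 states) tracks whether the input so far still matches the prefix `babc`. Each combined state is a pair, one component from each; accept when both components accept.
24 states suffice.
          a    b    c  
>  s0     s1   s2   s3 
   s1     s4   s5   s6 
   s2     s7   s8   s9 
   s3    s10  s11  s12 
   s4     s4   s5   s6 
   s5    s13   s8   s9 
   s6    s10  s11  s12 
   s7     s4  s14   s6 
   s8    s13   s8   s9 
   s9    s10  s11  s12 
   s10    s4   s5   s6 
   s11   s13   s8   s9 
   s12   s10  s11  s12 
   s13    s4   s5   s6 
   s14   s13   s8  s15 
   s15   s16  s17  s18 
 * s16   s19  s20  s21 
 * s17   s22  s23  s15 
 * s18   s16  s17  s18 
   s19   s19  s20  s21 
   s20   s22  s23  s15 
   s21   s16  s17  s18 
   s22   s19  s20  s21 
   s23   s22  s23  s15 
(> = start, * = accepting)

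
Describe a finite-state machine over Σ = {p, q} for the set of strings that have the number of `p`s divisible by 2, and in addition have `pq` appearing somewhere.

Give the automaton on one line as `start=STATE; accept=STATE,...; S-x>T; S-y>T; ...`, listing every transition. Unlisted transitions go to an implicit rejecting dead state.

start=S0; accept=S4; S0-p>S1; S0-q>S0; S1-p>S2; S1-q>S3; S2-p>S1; S2-q>S4; S3-p>S4; S3-q>S3; S4-p>S3; S4-q>S4

Build one automaton per condition and run them in lockstep. The first has 2 states tracking the count of `p`s modulo 2; the second has 3 states tracking whether and how much of `pq` has been seen. A product state is a pair (one from each), accepting exactly when both do.
A 5-state machine:
        p   q  
>  S0   S1  S0 
   S1   S2  S3 
   S2   S1  S4 
   S3   S4  S3 
 * S4   S3  S4 
(> = start, * = accepting)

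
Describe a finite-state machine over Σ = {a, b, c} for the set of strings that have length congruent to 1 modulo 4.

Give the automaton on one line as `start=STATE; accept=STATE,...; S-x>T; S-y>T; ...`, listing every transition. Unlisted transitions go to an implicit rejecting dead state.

Only the length mod 4 matters, so use a 4-cycle: from any state, every input symbol moves to the next state, wrapping s3 back to s0. Mark s1 accepting.
4 states suffice.
        a   b   c  
>  s0   s1  s1  s1 
 * s1   s2  s2  s2 
   s2   s3  s3  s3 
   s3   s0  s0  s0 
(> = start, * = accepting)

start=s0; accept=s1; s0-a>s1; s0-b>s1; s0-c>s1; s1-a>s2; s1-b>s2; s1-c>s2; s2-a>s3; s2-b>s3; s2-c>s3; s3-a>s0; s3-b>s0; s3-c>s0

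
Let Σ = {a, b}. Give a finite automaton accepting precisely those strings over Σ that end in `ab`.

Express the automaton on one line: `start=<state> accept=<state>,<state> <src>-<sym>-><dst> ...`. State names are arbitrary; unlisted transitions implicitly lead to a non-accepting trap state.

start=S0 accept=S2 S0-a->S1 S0-b->S0 S1-a->S1 S1-b->S2 S2-a->S1 S2-b->S0

Remember how much of `ab` the current input suffix matches. State S0 means no match yet; S1 means the last symbol is `a`; S2 means the last 2 symbols are `ab`. Only S2 accepts. On a mismatch, fall back to the longest proper suffix that is still a prefix of `ab`.
A 3-state machine:
        a   b  
>  S0   S1  S0 
   S1   S1  S2 
 * S2   S1  S0 
(> = start, * = accepting)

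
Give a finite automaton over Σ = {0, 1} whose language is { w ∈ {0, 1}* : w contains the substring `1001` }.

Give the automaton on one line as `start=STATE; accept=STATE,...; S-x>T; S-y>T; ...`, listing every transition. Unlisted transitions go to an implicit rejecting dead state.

start=q0; accept=q4; q0-0>q0; q0-1>q1; q1-0>q2; q1-1>q1; q2-0>q3; q2-1>q1; q3-0>q0; q3-1>q4; q4-0>q4; q4-1>q4

Track how much of `1001` has been matched so far: state q0 is no progress, q4 is the absorbing accept state reached once `1001` has occurred. Intermediate states record partial matches; on a mismatch, fall back to the longest reusable overlap.
        0   1  
>  q0   q0  q1 
   q1   q2  q1 
   q2   q3  q1 
   q3   q0  q4 
 * q4   q4  q4 
(> = start, * = accepting)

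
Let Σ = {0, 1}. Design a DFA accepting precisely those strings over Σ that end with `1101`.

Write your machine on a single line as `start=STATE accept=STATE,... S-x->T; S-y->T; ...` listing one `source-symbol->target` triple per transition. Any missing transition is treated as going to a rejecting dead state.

Remember how much of `1101` the current input suffix matches. State q0 means no match yet; q1 means the last symbol is `1`; q2 means the last 2 symbols are `11`; q3 means the last 3 symbols are `110`; q4 means the last 4 symbols are `1101`. Only q4 accepts. On a mismatch, fall back to the longest proper suffix that is still a prefix of `1101`.
        0   1  
>  q0   q0  q1 
   q1   q0  q2 
   q2   q3  q2 
   q3   q0  q4 
 * q4   q0  q2 
(> = start, * = accepting)

start=q0; accept=q4; q0-0->q0; q0-1->q1; q1-0->q0; q1-1->q2; q2-0->q3; q2-1->q2; q3-0->q0; q3-1->q4; q4-0->q0; q4-1->q2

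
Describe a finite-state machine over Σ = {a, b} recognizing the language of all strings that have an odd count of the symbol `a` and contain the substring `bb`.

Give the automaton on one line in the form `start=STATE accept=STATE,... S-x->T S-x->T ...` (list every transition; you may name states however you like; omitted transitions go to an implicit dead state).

Run two small machines in parallel and take their product. The first has 2 states tracking the count of `a`s modulo 2; the second has 3 states tracking whether and how much of `bb` has been seen. A product state is a pair (one from each), accepting exactly when both do.
With 6 states:
        a   b  
>  S0   S1  S2 
   S1   S0  S3 
   S2   S1  S4 
   S3   S0  S5 
   S4   S5  S4 
 * S5   S4  S5 
(> = start, * = accepting)

start=S0 accept=S5 S0-a->S1 S0-b->S2 S1-a->S0 S1-b->S3 S2-a->S1 S2-b->S4 S3-a->S0 S3-b->S5 S4-a->S5 S4-b->S4 S5-a->S4 S5-b->S5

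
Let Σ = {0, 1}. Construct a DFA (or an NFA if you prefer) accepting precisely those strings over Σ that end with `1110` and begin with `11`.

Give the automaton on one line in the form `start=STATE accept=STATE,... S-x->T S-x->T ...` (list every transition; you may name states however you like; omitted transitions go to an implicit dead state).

Run two small machines in parallel and take their product. One (5 states) tracks how much of the suffix `1110` has currently been matched; the other (4 states) tracks whether the input so far still matches the prefix `11`. Each combined state is a pair, one component from each; accept when both components accept.
With 12 states:
          0    1  
>  s0     s1   s2 
   s1     s1   s3 
   s2     s1   s4 
   s3     s1   s5 
   s4     s6   s7 
   s5     s1   s8 
   s6     s6   s9 
   s7    s10   s7 
   s8    s11   s8 
   s9     s6   s4 
 * s10    s6   s9 
   s11    s1   s3 
(> = start, * = accepting)

start=s0 accept=s10 s0-0->s1 s0-1->s2 s1-0->s1 s1-1->s3 s2-0->s1 s2-1->s4 s3-0->s1 s3-1->s5 s4-0->s6 s4-1->s7 s5-0->s1 s5-1->s8 s6-0->s6 s6-1->s9 s7-0->s10 s7-1->s7 s8-0->s11 s8-1->s8 s9-0->s6 s9-1->s4 s10-0->s6 s10-1->s9 s11-0->s1 s11-1->s3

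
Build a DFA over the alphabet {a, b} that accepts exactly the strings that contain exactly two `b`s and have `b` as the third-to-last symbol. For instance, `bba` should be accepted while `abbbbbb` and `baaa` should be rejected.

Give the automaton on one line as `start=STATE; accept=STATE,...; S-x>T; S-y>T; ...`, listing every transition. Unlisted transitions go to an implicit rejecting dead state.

start=S0; accept=S5,S6,S10; S0-a>S0; S0-b>S1; S1-a>S2; S1-b>S3; S2-a>S4; S2-b>S5; S3-a>S6; S3-b>S7; S4-a>S4; S4-b>S8; S5-a>S9; S5-b>S7; S6-a>S10; S6-b>S7; S7-a>S7; S7-b>S7; S8-a>S9; S8-b>S7; S9-a>S10; S9-b>S7; S10-a>S7; S10-b>S7

Run two small machines in parallel and take their product. One (4 states) tracks the count of `b`s, saturating at 3; the other (15 states) tracks the last 3 symbols read. Each combined state is a pair, one component from each; accept when both components accept. Equivalent product states are then merged.
With 11 states:
          a    b  
>  S0     S0   S1 
   S1     S2   S3 
   S2     S4   S5 
   S3     S6   S7 
   S4     S4   S8 
 * S5     S9   S7 
 * S6    S10   S7 
   S7     S7   S7 
   S8     S9   S7 
   S9    S10   S7 
 * S10    S7   S7 
(> = start, * = accepting)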